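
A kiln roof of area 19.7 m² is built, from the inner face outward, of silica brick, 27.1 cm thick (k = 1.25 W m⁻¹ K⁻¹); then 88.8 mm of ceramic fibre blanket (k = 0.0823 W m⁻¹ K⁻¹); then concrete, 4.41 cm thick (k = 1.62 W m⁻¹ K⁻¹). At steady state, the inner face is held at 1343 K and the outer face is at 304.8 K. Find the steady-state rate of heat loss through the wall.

Resistance network (inner→outer):
  R_silica brick = L/(kA) = 0.271/(1.25·19.7) = 0.01101 K/W
  R_ceramic fibre blanket = L/(kA) = 0.0888/(0.0823·19.7) = 0.05477 K/W
  R_concrete = L/(kA) = 0.0441/(1.62·19.7) = 0.001382 K/W
ΣR = 0.01101 + 0.05477 + 0.001382 = 0.06716 K/W
Q = ΔT/ΣR = (1343 K − 304.8 K)/0.06716 = 15500 W

Q = 15.5 kW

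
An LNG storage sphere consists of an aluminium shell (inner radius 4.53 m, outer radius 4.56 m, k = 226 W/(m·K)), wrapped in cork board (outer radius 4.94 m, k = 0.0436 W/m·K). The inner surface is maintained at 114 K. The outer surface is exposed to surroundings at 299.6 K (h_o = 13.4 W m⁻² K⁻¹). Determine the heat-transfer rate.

Treat each layer as a resistance in series:
  R_aluminium = (1/4.53 − 1/4.56)/(4πk) = 0.001452/(4π·226) = 5.114×10^-7 K/W
  R_cork board = (1/4.56 − 1/4.94)/(4πk) = 0.01687/(4π·0.0436) = 0.03079 K/W
  R_conv,out = 1/(4πr²h) = 1/(4π·4.94²·13.4) = 2.434×10^-4 K/W
ΣR = 5.114×10^-7 + 0.03079 + 2.434×10^-4 = 0.03103 K/W
Q = ΔT/ΣR = (114 K − 299.6 K)/0.03103 = -5980 W
(Negative Q ⇒ heat flows inward; heat gain = 5980 W.)

Q = 5.98 kW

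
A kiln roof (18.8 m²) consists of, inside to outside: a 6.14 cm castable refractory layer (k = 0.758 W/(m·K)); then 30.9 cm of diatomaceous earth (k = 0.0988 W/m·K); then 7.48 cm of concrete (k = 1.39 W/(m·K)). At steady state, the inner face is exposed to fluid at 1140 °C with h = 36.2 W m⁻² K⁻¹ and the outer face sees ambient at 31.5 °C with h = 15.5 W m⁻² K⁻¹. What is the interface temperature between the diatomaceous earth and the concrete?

Series thermal resistances, inner to outer:
  R_conv,in = 1/(hA) = 1/(36.2·18.8) = 0.001469 K/W
  R_castable refractory = L/(kA) = 0.0614/(0.758·18.8) = 0.004309 K/W
  R_diatomaceous earth = L/(kA) = 0.309/(0.0988·18.8) = 0.1664 K/W
  R_concrete = L/(kA) = 0.0748/(1.39·18.8) = 0.002862 K/W
  R_conv,out = 1/(hA) = 1/(15.5·18.8) = 0.003432 K/W
ΣR = 0.001469 + 0.004309 + 0.1664 + 0.002862 + 0.003432 = 0.1785 K/W
Q = ΔT/ΣR = (1140 °C − 31.5 °C)/0.1785 = 6210 W
From the inner boundary to the diatomaceous earth/concrete interface, ΣR_partial = 0.1722 K/W.
T_interface = T_in − Q·ΣR_partial = 1140 °C − (6210)(0.1722) = 71 °C

T = 71 °C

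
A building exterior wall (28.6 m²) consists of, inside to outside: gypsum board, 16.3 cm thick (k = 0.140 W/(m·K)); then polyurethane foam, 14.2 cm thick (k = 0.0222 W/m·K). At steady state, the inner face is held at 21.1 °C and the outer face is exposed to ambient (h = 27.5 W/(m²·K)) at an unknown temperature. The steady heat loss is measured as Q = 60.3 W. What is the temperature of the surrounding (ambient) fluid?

Series resistances:
  R_gypsum board = L/(kA) = 0.163/(0.140·28.6) = 0.04071 K/W
  R_polyurethane foam = L/(kA) = 0.142/(0.0222·28.6) = 0.2237 K/W
  R_conv,out = 1/(hA) = 1/(27.5·28.6) = 0.001271 K/W
ΣR = 0.2656 K/W
ΔT = Q·ΣR = 60.3 × 0.2656 = 16.02 K
Heat flows outward, so T_out = T_in − ΔT = 21.1 − 16.02 = 5.08 °C

T_out = 5.08 °C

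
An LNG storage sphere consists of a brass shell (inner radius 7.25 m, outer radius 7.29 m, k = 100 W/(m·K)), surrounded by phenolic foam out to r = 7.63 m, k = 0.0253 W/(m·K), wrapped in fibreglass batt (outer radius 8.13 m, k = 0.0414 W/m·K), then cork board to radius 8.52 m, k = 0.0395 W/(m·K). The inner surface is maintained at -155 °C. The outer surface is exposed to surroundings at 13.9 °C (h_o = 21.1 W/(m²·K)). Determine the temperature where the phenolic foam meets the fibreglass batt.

T = -84.6 °C

Resistance network (inner→outer):
  R_brass = (1/7.25 − 1/7.29)/(4πk) = 7.568×10^-4/(4π·100) = 6.023×10^-7 K/W
  R_phenolic foam = (1/7.29 − 1/7.63)/(4πk) = 0.006113/(4π·0.0253) = 0.01923 K/W
  R_fibreglass batt = (1/7.63 − 1/8.13)/(4πk) = 0.008060/(4π·0.0414) = 0.01549 K/W
  R_cork board = (1/8.13 − 1/8.52)/(4πk) = 0.005630/(4π·0.0395) = 0.01134 K/W
  R_conv,out = 1/(4πr²h) = 1/(4π·8.52²·21.1) = 5.196×10^-5 K/W
ΣR = 6.023×10^-7 + 0.01923 + 0.01549 + 0.01134 + 5.196×10^-5 = 0.04611 K/W
Q = ΔT/ΣR = (-155 °C − 13.9 °C)/0.04611 = -3663 W
From the inner boundary to the phenolic foam/fibreglass batt interface, ΣR_partial = 0.01923 K/W.
T_interface = T_in − Q·ΣR_partial = -155 °C − (-3663)(0.01923) = -84.6 °C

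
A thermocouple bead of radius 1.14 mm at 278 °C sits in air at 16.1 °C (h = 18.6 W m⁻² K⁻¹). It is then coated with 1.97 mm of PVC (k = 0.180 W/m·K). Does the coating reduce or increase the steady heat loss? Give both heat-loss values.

Critical radius for a sphere: r_cr = 2k/h = 0.0194 m = 1.94 cm.
Outer radius after coating: r₂ = 0.00114 + 0.00197 = 0.00311 m.
Since r₁ < r_cr and r₂ ≤ r_cr, the coating moves toward the maximum at r_cr — heat loss rises.
Bare: R = 1/(4πr₁²h) = 3292 K/W; Q = 261.9/3292 = 0.0796 W.
Coated: R = R_cond + R_conv = 688.0 K/W; Q = 261.9/688.0 = 0.381 W.

increases: 0.0796 → 0.381 W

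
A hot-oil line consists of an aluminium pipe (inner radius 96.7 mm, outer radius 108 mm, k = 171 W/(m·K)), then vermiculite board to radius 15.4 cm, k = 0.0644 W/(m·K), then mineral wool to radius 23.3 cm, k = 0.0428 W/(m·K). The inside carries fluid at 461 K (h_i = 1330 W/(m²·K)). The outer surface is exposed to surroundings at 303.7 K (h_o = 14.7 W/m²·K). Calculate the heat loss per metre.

Q' = 63.8 W/m

Treat each layer as a resistance in series:
  R'_conv,in = 1/(2πr h) = 1/(2π·0.0967·1330) = 0.001237 m·K/W
  R'_aluminium = ln(0.108/0.0967)/(2πk) = 0.1105/(2π·171) = 1.029×10^-4 m·K/W
  R'_vermiculite board = ln(0.154/0.108)/(2πk) = 0.3548/(2π·0.0644) = 0.8769 m·K/W
  R'_mineral wool = ln(0.233/0.154)/(2πk) = 0.4141/(2π·0.0428) = 1.540 m·K/W
  R'_conv,out = 1/(2πr h) = 1/(2π·0.233·14.7) = 0.04647 m·K/W
ΣR = 0.001237 + 1.029×10^-4 + 0.8769 + 1.540 + 0.04647 = 2.465 m·K/W
Q' = ΔT/ΣR = (461 K − 303.7 K)/2.465 = 63.8 W/m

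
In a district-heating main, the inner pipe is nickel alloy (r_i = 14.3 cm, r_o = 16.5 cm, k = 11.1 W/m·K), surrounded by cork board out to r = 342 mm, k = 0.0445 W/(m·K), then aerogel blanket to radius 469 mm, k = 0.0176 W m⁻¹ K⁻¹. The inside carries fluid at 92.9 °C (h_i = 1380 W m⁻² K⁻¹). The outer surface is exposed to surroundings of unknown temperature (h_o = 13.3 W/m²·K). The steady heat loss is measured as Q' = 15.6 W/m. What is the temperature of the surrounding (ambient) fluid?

T_out = 7.24 °C

Sum the resistances:
  R'_conv,in = 1/(2πr h) = 1/(2π·0.143·1380) = 8.065×10^-4 m·K/W
  R'_nickel alloy = ln(0.165/0.143)/(2πk) = 0.1431/(2π·11.1) = 0.002052 m·K/W
  R'_cork board = ln(0.342/0.165)/(2πk) = 0.7289/(2π·0.0445) = 2.607 m·K/W
  R'_aerogel blanket = ln(0.469/0.342)/(2πk) = 0.3158/(2π·0.0176) = 2.856 m·K/W
  R'_conv,out = 1/(2πr h) = 1/(2π·0.469·13.3) = 0.02552 m·K/W
ΣR = 5.491 m·K/W
ΔT = Q'·ΣR = 15.6 × 5.491 = 85.66 K
Heat flows outward, so T_out = T_in − ΔT = 92.9 − 85.66 = 7.24 °C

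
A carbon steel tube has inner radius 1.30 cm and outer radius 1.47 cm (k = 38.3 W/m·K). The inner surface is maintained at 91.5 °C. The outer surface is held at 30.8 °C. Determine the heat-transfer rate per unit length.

Q' = 2πk·ΔT/ln(r₂/r₁) = 2π × 38.3 × 60.7 / ln(0.0147/0.0130) = 1.19×10^5 W/m

Q' = 1.19×10^5 W/m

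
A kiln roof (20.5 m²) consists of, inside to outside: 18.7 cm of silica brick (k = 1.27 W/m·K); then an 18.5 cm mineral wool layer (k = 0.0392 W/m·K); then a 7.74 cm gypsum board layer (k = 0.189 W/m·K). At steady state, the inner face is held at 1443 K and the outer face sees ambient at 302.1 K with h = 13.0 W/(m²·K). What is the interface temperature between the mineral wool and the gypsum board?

Treat each layer as a resistance in series:
  R_silica brick = L/(kA) = 0.187/(1.27·20.5) = 0.007183 K/W
  R_mineral wool = L/(kA) = 0.185/(0.0392·20.5) = 0.2302 K/W
  R_gypsum board = L/(kA) = 0.0774/(0.189·20.5) = 0.01998 K/W
  R_conv,out = 1/(hA) = 1/(13.0·20.5) = 0.003752 K/W
ΣR = 0.007183 + 0.2302 + 0.01998 + 0.003752 = 0.2611 K/W
Q = ΔT/ΣR = (1443 K − 302.1 K)/0.2611 = 4370 W
From the inner boundary to the mineral wool/gypsum board interface, ΣR_partial = 0.2374 K/W.
T_interface = T_in − Q·ΣR_partial = 1443 K − (4370)(0.2374) = 406 K

T = 406 K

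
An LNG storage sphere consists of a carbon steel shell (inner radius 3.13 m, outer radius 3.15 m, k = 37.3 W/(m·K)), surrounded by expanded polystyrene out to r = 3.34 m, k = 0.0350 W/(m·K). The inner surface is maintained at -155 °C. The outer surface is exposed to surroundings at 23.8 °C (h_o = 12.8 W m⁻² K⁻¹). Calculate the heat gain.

Series thermal resistances, inner to outer:
  R_carbon steel = (1/3.13 − 1/3.15)/(4πk) = 0.002029/(4π·37.3) = 4.328×10^-6 K/W
  R_expanded polystyrene = (1/3.15 − 1/3.34)/(4πk) = 0.01806/(4π·0.0350) = 0.04106 K/W
  R_conv,out = 1/(4πr²h) = 1/(4π·3.34²·12.8) = 5.573×10^-4 K/W
ΣR = 4.328×10^-6 + 0.04106 + 5.573×10^-4 = 0.04162 K/W
Q = ΔT/ΣR = (-155 °C − 23.8 °C)/0.04162 = -4300 W
(Negative Q ⇒ heat flows inward; heat gain = 4300 W.)

Q = 4.30 kW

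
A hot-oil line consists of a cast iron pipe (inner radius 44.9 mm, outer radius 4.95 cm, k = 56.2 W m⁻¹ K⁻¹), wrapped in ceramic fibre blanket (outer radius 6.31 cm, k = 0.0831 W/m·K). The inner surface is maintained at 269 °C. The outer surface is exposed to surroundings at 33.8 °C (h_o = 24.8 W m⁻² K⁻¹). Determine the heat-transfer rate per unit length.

Q' = 415 W/m

Series thermal resistances, inner to outer:
  R'_cast iron = ln(0.0495/0.0449)/(2πk) = 0.09753/(2π·56.2) = 2.762×10^-4 m·K/W
  R'_ceramic fibre blanket = ln(0.0631/0.0495)/(2πk) = 0.2427/(2π·0.0831) = 0.4649 m·K/W
  R'_conv,out = 1/(2πr h) = 1/(2π·0.0631·24.8) = 0.1017 m·K/W
ΣR = 2.762×10^-4 + 0.4649 + 0.1017 = 0.5669 m·K/W
Q' = ΔT/ΣR = (269 °C − 33.8 °C)/0.5669 = 415 W/m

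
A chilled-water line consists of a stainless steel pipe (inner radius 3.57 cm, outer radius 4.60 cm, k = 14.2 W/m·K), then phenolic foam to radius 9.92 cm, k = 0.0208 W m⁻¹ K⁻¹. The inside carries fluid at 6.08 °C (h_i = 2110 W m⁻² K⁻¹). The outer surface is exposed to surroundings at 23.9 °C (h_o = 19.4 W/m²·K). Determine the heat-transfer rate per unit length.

Q' = 2.99 W/m

Resistance network (inner→outer):
  R'_conv,in = 1/(2πr h) = 1/(2π·0.0357·2110) = 0.002113 m·K/W
  R'_stainless steel = ln(0.0460/0.0357)/(2πk) = 0.2535/(2π·14.2) = 0.002841 m·K/W
  R'_phenolic foam = ln(0.0992/0.0460)/(2πk) = 0.7685/(2π·0.0208) = 5.880 m·K/W
  R'_conv,out = 1/(2πr h) = 1/(2π·0.0992·19.4) = 0.08270 m·K/W
ΣR = 0.002113 + 0.002841 + 5.880 + 0.08270 = 5.968 m·K/W
Q' = ΔT/ΣR = (6.08 °C − 23.9 °C)/5.968 = -2.99 W/m
(Negative Q' ⇒ heat flows inward; heat gain = 2.99 W/m.)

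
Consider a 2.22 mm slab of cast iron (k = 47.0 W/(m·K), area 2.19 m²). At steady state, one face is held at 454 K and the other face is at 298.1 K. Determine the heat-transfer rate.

Q = kA·ΔT/L = 47.0 × 2.19 × |454 K − 298.1 K| / 0.00222 = 7.23×10^6 W

Q = 7230 kW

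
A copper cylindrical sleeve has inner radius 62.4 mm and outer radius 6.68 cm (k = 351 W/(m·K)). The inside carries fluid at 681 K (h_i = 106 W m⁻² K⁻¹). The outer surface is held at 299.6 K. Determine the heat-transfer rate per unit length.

Q' = 15.8 kW/m

Resistance network (inner→outer):
  R'_conv,in = 1/(2πr h) = 1/(2π·0.0624·106) = 0.02406 m·K/W
  R'_copper = ln(0.0668/0.0624)/(2πk) = 0.06814/(2π·351) = 3.090×10^-5 m·K/W
ΣR = 0.02406 + 3.090×10^-5 = 0.02409 m·K/W
Q' = ΔT/ΣR = (681 K − 299.6 K)/0.02409 = 15800 W/m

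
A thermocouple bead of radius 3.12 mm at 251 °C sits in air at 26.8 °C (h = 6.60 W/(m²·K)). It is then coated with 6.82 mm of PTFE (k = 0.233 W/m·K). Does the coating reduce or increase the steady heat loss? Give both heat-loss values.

Critical radius for a sphere: r_cr = 2k/h = 0.0706 m = 7.06 cm.
Outer radius after coating: r₂ = 0.00312 + 0.00682 = 0.00994 m.
Since r₁ < r_cr and r₂ ≤ r_cr, the coating moves toward the maximum at r_cr — heat loss rises.
Bare: R = 1/(4πr₁²h) = 1239 K/W; Q = 224.2/1239 = 0.181 W.
Coated: R = R_cond + R_conv = 197.1 K/W; Q = 224.2/197.1 = 1.14 W.

increases: 0.181 → 1.14 W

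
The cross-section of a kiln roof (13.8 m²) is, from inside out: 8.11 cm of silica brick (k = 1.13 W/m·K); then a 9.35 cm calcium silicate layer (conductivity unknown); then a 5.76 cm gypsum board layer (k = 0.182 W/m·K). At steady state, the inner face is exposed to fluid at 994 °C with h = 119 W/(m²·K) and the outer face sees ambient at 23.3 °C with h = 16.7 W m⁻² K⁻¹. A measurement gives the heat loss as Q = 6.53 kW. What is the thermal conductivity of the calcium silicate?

k = 0.0586 W/m·K

ΣR = ΔT/Q = |994 − 23.3|/6530 = 0.1487 K/W
Known resistances:
  R_conv,in = 1/(hA) = 1/(119·13.8) = 6.089×10^-4 K/W
  R_silica brick = L/(kA) = 0.0811/(1.13·13.8) = 0.005201 K/W
  R_gypsum board = L/(kA) = 0.0576/(0.182·13.8) = 0.02293 K/W
  R_conv,out = 1/(hA) = 1/(16.7·13.8) = 0.004339 K/W
R_calcium silicate = ΣR − ΣR_known = 0.1487 − 0.03308 = 0.1156 K/W
L/(kA) = 0.1156 ⇒ k = 0.0935/(0.1156·13.8) = 0.0586 W/m·K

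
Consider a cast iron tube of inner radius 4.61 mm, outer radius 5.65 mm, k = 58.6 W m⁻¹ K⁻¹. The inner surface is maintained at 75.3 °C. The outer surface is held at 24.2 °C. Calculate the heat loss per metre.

Q' = 92500 W/m

Q' = 2πk·ΔT/ln(r₂/r₁) = 2π × 58.6 × 51.1 / ln(0.00565/0.00461) = 92500 W/m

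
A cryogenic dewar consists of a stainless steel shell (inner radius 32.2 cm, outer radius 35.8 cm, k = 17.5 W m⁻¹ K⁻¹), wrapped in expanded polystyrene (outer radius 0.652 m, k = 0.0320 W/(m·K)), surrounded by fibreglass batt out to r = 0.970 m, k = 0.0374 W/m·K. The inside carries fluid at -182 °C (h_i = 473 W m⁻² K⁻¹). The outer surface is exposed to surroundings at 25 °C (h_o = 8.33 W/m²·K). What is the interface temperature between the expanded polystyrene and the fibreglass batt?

Treat each layer as a resistance in series:
  R_conv,in = 1/(4πr²h) = 1/(4π·0.322²·473) = 0.001623 K/W
  R_stainless steel = (1/0.322 − 1/0.358)/(4πk) = 0.3123/(4π·17.5) = 0.001420 K/W
  R_expanded polystyrene = (1/0.358 − 1/0.652)/(4πk) = 1.260/(4π·0.0320) = 3.132 K/W
  R_fibreglass batt = (1/0.652 − 1/0.970)/(4πk) = 0.5028/(4π·0.0374) = 1.070 K/W
  R_conv,out = 1/(4πr²h) = 1/(4π·0.970²·8.33) = 0.01015 K/W
ΣR = 0.001623 + 0.001420 + 3.132 + 1.070 + 0.01015 = 4.215 K/W
Q = ΔT/ΣR = (-182 °C − 25 °C)/4.215 = -49.11 W
From the inner boundary to the expanded polystyrene/fibreglass batt interface, ΣR_partial = 3.135 K/W.
T_interface = T_in − Q·ΣR_partial = -182 °C − (-49.11)(3.135) = -28.0 °C

T = -28.0 °C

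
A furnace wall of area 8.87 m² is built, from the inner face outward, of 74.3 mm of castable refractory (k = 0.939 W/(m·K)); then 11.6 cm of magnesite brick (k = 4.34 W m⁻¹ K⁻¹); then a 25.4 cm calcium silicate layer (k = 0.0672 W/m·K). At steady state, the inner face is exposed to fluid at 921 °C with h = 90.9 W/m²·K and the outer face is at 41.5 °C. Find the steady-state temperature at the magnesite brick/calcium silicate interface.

Treat each layer as a resistance in series:
  R_conv,in = 1/(hA) = 1/(90.9·8.87) = 0.001240 K/W
  R_castable refractory = L/(kA) = 0.0743/(0.939·8.87) = 0.008921 K/W
  R_magnesite brick = L/(kA) = 0.116/(4.34·8.87) = 0.003013 K/W
  R_calcium silicate = L/(kA) = 0.254/(0.0672·8.87) = 0.4261 K/W
ΣR = 0.001240 + 0.008921 + 0.003013 + 0.4261 = 0.4393 K/W
Q = ΔT/ΣR = (921 °C − 41.5 °C)/0.4393 = 2002 W
From the inner boundary to the magnesite brick/calcium silicate interface, ΣR_partial = 0.01317 K/W.
T_interface = T_in − Q·ΣR_partial = 921 °C − (2002)(0.01317) = 895 °C

T = 895 °C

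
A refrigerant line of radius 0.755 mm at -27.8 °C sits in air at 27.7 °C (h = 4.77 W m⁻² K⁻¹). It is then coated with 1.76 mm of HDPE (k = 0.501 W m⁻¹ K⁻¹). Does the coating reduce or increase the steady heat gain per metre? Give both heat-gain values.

Critical radius for a cylinder: r_cr = k/h = 0.105 m = 10.5 cm.
Outer radius after coating: r₂ = 7.55×10^-4 + 0.00176 = 0.002515 m.
Since r₁ < r_cr and r₂ ≤ r_cr, the coating moves toward the maximum at r_cr — heat gain rises.
Bare: R = 1/(2πr₁h) = 44.19 m·K/W; Q = 55.5/44.19 = 1.26 W/m.
Coated: R = R_cond + R_conv = 13.65 m·K/W; Q = 55.5/13.65 = 4.07 W/m.

increases: 1.26 → 4.07 W/m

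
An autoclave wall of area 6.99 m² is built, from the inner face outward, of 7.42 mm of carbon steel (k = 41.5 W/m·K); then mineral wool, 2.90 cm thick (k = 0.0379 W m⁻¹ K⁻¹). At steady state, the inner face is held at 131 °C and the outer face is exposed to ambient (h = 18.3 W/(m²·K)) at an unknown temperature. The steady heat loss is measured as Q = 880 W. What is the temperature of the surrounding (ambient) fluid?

Sum the resistances:
  R_carbon steel = L/(kA) = 0.00742/(41.5·6.99) = 2.558×10^-5 K/W
  R_mineral wool = L/(kA) = 0.0290/(0.0379·6.99) = 0.1095 K/W
  R_conv,out = 1/(hA) = 1/(18.3·6.99) = 0.007818 K/W
ΣR = 0.1173 K/W
ΔT = Q·ΣR = 880 × 0.1173 = 103.2 K
Heat flows outward, so T_out = T_in − ΔT = 131 − 103.2 = 27.8 °C

T_out = 27.8 °C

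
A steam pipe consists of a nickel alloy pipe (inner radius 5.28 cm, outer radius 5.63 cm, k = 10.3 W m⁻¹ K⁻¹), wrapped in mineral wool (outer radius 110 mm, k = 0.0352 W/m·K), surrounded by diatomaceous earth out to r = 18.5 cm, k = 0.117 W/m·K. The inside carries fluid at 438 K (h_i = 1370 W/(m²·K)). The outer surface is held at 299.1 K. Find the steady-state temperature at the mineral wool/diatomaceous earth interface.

T = 325.4 K

Series thermal resistances, inner to outer:
  R'_conv,in = 1/(2πr h) = 1/(2π·0.0528·1370) = 0.002200 m·K/W
  R'_nickel alloy = ln(0.0563/0.0528)/(2πk) = 0.06418/(2π·10.3) = 9.918×10^-4 m·K/W
  R'_mineral wool = ln(0.110/0.0563)/(2πk) = 0.6698/(2π·0.0352) = 3.028 m·K/W
  R'_diatomaceous earth = ln(0.185/0.110)/(2πk) = 0.5199/(2π·0.117) = 0.7072 m·K/W
ΣR = 0.002200 + 9.918×10^-4 + 3.028 + 0.7072 = 3.738 m·K/W
Q' = ΔT/ΣR = (438 K − 299.1 K)/3.738 = 37.16 W/m
From the inner boundary to the mineral wool/diatomaceous earth interface, ΣR_partial = 3.031 m·K/W.
T_interface = T_in − Q'·ΣR_partial = 438 K − (37.16)(3.031) = 325.4 K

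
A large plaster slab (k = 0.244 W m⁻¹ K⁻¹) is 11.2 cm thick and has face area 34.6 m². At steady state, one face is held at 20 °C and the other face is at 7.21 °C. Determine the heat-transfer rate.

Q = 964 W

Q = kA·ΔT/L = 0.244 × 34.6 × |20 °C − 7.21 °C| / 0.112 = 964 W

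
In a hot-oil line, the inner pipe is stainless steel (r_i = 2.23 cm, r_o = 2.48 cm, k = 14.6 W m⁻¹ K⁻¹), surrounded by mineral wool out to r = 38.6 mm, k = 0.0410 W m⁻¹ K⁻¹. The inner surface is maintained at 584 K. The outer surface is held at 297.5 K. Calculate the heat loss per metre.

Q' = 167 W/m

Resistance network (inner→outer):
  R'_stainless steel = ln(0.0248/0.0223)/(2πk) = 0.1063/(2π·14.6) = 0.001158 m·K/W
  R'_mineral wool = ln(0.0386/0.0248)/(2πk) = 0.4424/(2π·0.0410) = 1.717 m·K/W
ΣR = 0.001158 + 1.717 = 1.718 m·K/W
Q' = ΔT/ΣR = (584 K − 297.5 K)/1.718 = 167 W/m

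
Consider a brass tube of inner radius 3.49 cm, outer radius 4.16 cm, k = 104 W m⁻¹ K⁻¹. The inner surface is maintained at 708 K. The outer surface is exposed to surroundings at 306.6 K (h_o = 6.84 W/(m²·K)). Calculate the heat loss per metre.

Treat each layer as a resistance in series:
  R'_brass = ln(0.0416/0.0349)/(2πk) = 0.1756/(2π·104) = 2.687×10^-4 m·K/W
  R'_conv,out = 1/(2πr h) = 1/(2π·0.0416·6.84) = 0.5593 m·K/W
ΣR = 2.687×10^-4 + 0.5593 = 0.5596 m·K/W
Q' = ΔT/ΣR = (708 K − 306.6 K)/0.5596 = 717 W/m

Q' = 717 W/m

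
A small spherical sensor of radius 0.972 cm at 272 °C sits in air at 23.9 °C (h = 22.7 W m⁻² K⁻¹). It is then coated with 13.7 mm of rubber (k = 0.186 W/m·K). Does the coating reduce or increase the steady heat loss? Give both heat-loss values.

Critical radius for a sphere: r_cr = 2k/h = 0.0164 m = 1.64 cm.
Outer radius after coating: r₂ = 0.00972 + 0.0137 = 0.02342 m.
r₁ < r_cr < r₂: heat loss rises to a maximum at r_cr then falls. Whether the coating helps depends on whether Q(r₂) has dropped back below Q(r₁).
Bare: R = 1/(4πr₁²h) = 37.10 K/W; Q = 248.1/37.10 = 6.69 W.
Coated: R = R_cond + R_conv = 32.14 K/W; Q = 248.1/32.14 = 7.72 W.

increases: 6.69 → 7.72 W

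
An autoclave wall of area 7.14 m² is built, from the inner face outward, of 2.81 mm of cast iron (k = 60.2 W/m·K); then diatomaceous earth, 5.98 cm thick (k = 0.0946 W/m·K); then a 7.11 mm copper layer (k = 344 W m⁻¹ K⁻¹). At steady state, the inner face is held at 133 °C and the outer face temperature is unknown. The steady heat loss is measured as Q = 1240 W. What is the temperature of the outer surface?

Sum the resistances:
  R_cast iron = L/(kA) = 0.00281/(60.2·7.14) = 6.537×10^-6 K/W
  R_diatomaceous earth = L/(kA) = 0.0598/(0.0946·7.14) = 0.08853 K/W
  R_copper = L/(kA) = 0.00711/(344·7.14) = 2.895×10^-6 K/W
ΣR = 0.08854 K/W
ΔT = Q·ΣR = 1240 × 0.08854 = 109.8 K
Heat flows outward, so T_out = T_in − ΔT = 133 − 109.8 = 23.2 °C

T_out = 23.2 °C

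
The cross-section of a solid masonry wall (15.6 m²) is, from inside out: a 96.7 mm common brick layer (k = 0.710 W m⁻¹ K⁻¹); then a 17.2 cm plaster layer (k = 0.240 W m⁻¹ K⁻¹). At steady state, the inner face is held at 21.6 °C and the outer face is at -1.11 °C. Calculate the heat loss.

Q = 415 W

Series thermal resistances, inner to outer:
  R_common brick = L/(kA) = 0.0967/(0.710·15.6) = 0.008731 K/W
  R_plaster = L/(kA) = 0.172/(0.240·15.6) = 0.04594 K/W
ΣR = 0.008731 + 0.04594 = 0.05467 K/W
Q = ΔT/ΣR = (21.6 °C − -1.11 °C)/0.05467 = 415 W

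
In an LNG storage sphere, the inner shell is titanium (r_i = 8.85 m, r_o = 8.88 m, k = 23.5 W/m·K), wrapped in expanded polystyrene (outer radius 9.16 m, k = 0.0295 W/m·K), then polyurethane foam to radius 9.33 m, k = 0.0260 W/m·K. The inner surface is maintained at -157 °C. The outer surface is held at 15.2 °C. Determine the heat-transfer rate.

Treat each layer as a resistance in series:
  R_titanium = (1/8.85 − 1/8.88)/(4πk) = 3.817×10^-4/(4π·23.5) = 1.293×10^-6 K/W
  R_expanded polystyrene = (1/8.88 − 1/9.16)/(4πk) = 0.003442/(4π·0.0295) = 0.009286 K/W
  R_polyurethane foam = (1/9.16 − 1/9.33)/(4πk) = 0.001989/(4π·0.0260) = 0.006088 K/W
ΣR = 1.293×10^-6 + 0.009286 + 0.006088 = 0.01538 K/W
Q = ΔT/ΣR = (-157 °C − 15.2 °C)/0.01538 = -11200 W
(Negative Q ⇒ heat flows inward; heat gain = 11200 W.)

Q = 11200 W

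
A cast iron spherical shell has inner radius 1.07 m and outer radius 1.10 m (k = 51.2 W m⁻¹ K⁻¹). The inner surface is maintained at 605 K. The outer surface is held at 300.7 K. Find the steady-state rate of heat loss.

Q = 7680 kW

Q = 4πk·ΔT/(1/r₁ − 1/r₂) = 4π × 51.2 × 304.3 / (1/1.07 − 1/1.10) = 7.68×10^6 W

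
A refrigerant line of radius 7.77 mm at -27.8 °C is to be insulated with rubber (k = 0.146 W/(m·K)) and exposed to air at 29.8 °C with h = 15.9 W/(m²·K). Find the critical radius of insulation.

For a cylinder, r_cr = k_ins/h = 0.146/15.9 = 0.00918 m = 0.918 cm

r_cr = 0.918 cm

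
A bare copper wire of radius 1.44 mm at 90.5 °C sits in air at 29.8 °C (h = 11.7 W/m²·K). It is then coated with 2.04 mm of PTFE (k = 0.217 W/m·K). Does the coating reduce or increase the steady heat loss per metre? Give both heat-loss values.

increases: 6.43 → 13.3 W/m

Critical radius for a cylinder: r_cr = k/h = 0.0185 m = 1.85 cm.
Outer radius after coating: r₂ = 0.00144 + 0.00204 = 0.00348 m.
Since r₁ < r_cr and r₂ ≤ r_cr, the coating moves toward the maximum at r_cr — heat loss rises.
Bare: R = 1/(2πr₁h) = 9.447 m·K/W; Q = 60.7/9.447 = 6.43 W/m.
Coated: R = R_cond + R_conv = 4.556 m·K/W; Q = 60.7/4.556 = 13.3 W/m.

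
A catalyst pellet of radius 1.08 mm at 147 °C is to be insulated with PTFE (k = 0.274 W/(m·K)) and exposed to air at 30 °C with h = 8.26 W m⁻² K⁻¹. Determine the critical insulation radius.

r_cr = 6.63 cm

For a sphere, r_cr = 2k_ins/h = 2·0.274/8.26 = 0.0663 m = 6.63 cm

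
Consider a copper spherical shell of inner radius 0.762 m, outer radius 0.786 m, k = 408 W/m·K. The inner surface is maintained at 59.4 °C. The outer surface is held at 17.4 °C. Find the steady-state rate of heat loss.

Q = 4πk·ΔT/(1/r₁ − 1/r₂) = 4π × 408 × 42 / (1/0.762 − 1/0.786) = 5.37×10^6 W

Q = 5370 kW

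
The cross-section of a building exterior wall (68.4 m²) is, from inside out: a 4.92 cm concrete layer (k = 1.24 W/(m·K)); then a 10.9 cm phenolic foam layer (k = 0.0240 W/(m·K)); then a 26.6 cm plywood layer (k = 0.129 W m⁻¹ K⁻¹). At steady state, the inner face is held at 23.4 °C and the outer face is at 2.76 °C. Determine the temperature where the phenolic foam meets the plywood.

Resistance network (inner→outer):
  R_concrete = L/(kA) = 0.0492/(1.24·68.4) = 5.801×10^-4 K/W
  R_phenolic foam = L/(kA) = 0.109/(0.0240·68.4) = 0.06640 K/W
  R_plywood = L/(kA) = 0.266/(0.129·68.4) = 0.03015 K/W
ΣR = 5.801×10^-4 + 0.06640 + 0.03015 = 0.09713 K/W
Q = ΔT/ΣR = (23.4 °C − 2.76 °C)/0.09713 = 212.5 W
From the inner boundary to the phenolic foam/plywood interface, ΣR_partial = 0.06698 K/W.
T_interface = T_in − Q·ΣR_partial = 23.4 °C − (212.5)(0.06698) = 9.17 °C

T = 9.17 °C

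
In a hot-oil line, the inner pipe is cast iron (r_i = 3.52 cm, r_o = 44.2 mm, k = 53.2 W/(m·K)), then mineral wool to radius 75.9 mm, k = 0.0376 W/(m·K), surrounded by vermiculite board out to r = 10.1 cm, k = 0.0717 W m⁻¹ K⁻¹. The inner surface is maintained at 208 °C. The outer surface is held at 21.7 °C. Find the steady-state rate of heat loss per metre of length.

Q' = 63.7 W/m

Resistance network (inner→outer):
  R'_cast iron = ln(0.0442/0.0352)/(2πk) = 0.2277/(2π·53.2) = 6.811×10^-4 m·K/W
  R'_mineral wool = ln(0.0759/0.0442)/(2πk) = 0.5407/(2π·0.0376) = 2.289 m·K/W
  R'_vermiculite board = ln(0.101/0.0759)/(2πk) = 0.2857/(2π·0.0717) = 0.6342 m·K/W
ΣR = 6.811×10^-4 + 2.289 + 0.6342 = 2.924 m·K/W
Q' = ΔT/ΣR = (208 °C − 21.7 °C)/2.924 = 63.7 W/m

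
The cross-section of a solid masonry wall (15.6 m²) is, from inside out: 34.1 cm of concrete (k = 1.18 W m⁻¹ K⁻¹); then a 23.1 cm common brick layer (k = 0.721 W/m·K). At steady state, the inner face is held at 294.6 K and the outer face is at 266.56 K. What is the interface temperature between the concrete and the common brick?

T = 281.30 K

Series thermal resistances, inner to outer:
  R_concrete = L/(kA) = 0.341/(1.18·15.6) = 0.01852 K/W
  R_common brick = L/(kA) = 0.231/(0.721·15.6) = 0.02054 K/W
ΣR = 0.01852 + 0.02054 = 0.03906 K/W
Q = ΔT/ΣR = (294.6 K − 266.56 K)/0.03906 = 717.9 W
From the inner boundary to the concrete/common brick interface, ΣR_partial = 0.01852 K/W.
T_interface = T_in − Q·ΣR_partial = 294.6 K − (717.9)(0.01852) = 281.30 K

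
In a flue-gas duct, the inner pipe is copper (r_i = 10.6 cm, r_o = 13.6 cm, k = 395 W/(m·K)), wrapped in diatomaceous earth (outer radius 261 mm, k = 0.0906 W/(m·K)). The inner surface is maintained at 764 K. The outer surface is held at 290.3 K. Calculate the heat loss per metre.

Treat each layer as a resistance in series:
  R'_copper = ln(0.136/0.106)/(2πk) = 0.2492/(2π·395) = 1.004×10^-4 m·K/W
  R'_diatomaceous earth = ln(0.261/0.136)/(2πk) = 0.6519/(2π·0.0906) = 1.145 m·K/W
ΣR = 1.004×10^-4 + 1.145 = 1.145 m·K/W
Q' = ΔT/ΣR = (764 K − 290.3 K)/1.145 = 414 W/m

Q' = 414 W/m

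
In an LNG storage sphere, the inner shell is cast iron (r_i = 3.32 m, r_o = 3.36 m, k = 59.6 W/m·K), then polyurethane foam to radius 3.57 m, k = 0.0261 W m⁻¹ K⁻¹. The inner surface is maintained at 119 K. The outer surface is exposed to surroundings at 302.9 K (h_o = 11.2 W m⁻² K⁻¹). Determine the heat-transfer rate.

Treat each layer as a resistance in series:
  R_cast iron = (1/3.32 − 1/3.36)/(4πk) = 0.003586/(4π·59.6) = 4.788×10^-6 K/W
  R_polyurethane foam = (1/3.36 − 1/3.57)/(4πk) = 0.01751/(4π·0.0261) = 0.05338 K/W
  R_conv,out = 1/(4πr²h) = 1/(4π·3.57²·11.2) = 5.575×10^-4 K/W
ΣR = 4.788×10^-6 + 0.05338 + 5.575×10^-4 = 0.05394 K/W
Q = ΔT/ΣR = (119 K − 302.9 K)/0.05394 = -3410 W
(Negative Q ⇒ heat flows inward; heat gain = 3410 W.)

Q = 3.41 kW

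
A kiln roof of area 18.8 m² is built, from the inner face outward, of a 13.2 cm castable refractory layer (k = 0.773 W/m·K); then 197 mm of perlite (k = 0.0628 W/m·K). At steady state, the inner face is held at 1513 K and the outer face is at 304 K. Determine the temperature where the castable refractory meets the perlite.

Series thermal resistances, inner to outer:
  R_castable refractory = L/(kA) = 0.132/(0.773·18.8) = 0.009083 K/W
  R_perlite = L/(kA) = 0.197/(0.0628·18.8) = 0.1669 K/W
ΣR = 0.009083 + 0.1669 = 0.1760 K/W
Q = ΔT/ΣR = (1513 K − 304 K)/0.1760 = 6869 W
From the inner boundary to the castable refractory/perlite interface, ΣR_partial = 0.009083 K/W.
T_interface = T_in − Q·ΣR_partial = 1513 K − (6869)(0.009083) = 1451 K

T = 1451 K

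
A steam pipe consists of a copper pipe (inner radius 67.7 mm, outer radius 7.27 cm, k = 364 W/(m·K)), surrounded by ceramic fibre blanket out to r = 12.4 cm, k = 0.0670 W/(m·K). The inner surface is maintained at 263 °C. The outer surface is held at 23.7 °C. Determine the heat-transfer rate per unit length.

Resistance network (inner→outer):
  R'_copper = ln(0.0727/0.0677)/(2πk) = 0.07126/(2π·364) = 3.116×10^-5 m·K/W
  R'_ceramic fibre blanket = ln(0.124/0.0727)/(2πk) = 0.5339/(2π·0.0670) = 1.268 m·K/W
ΣR = 3.116×10^-5 + 1.268 = 1.268 m·K/W
Q' = ΔT/ΣR = (263 °C − 23.7 °C)/1.268 = 189 W/m

Q' = 189 W/m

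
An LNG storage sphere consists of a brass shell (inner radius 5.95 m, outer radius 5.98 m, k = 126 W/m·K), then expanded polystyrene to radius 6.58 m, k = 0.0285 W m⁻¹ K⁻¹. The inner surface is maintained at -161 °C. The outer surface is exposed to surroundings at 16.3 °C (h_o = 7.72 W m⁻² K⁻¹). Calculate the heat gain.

Q = 4140 W

Treat each layer as a resistance in series:
  R_brass = (1/5.95 − 1/5.98)/(4πk) = 8.431×10^-4/(4π·126) = 5.325×10^-7 K/W
  R_expanded polystyrene = (1/5.98 − 1/6.58)/(4πk) = 0.01525/(4π·0.0285) = 0.04258 K/W
  R_conv,out = 1/(4πr²h) = 1/(4π·6.58²·7.72) = 2.381×10^-4 K/W
ΣR = 5.325×10^-7 + 0.04258 + 2.381×10^-4 = 0.04282 K/W
Q = ΔT/ΣR = (-161 °C − 16.3 °C)/0.04282 = -4140 W
(Negative Q ⇒ heat flows inward; heat gain = 4140 W.)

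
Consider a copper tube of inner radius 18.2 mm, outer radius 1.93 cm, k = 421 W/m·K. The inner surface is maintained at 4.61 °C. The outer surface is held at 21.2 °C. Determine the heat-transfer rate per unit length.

Q' = 2πk·ΔT/ln(r₂/r₁) = 2π × 421 × 16.59 / ln(0.0193/0.0182) = 7.48×10^5 W/m

Q' = 748 kW/m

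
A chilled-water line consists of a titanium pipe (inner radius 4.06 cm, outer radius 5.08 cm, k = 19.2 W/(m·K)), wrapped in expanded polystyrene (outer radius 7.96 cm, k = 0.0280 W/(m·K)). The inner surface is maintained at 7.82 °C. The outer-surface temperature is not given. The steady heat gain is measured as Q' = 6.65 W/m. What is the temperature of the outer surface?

T_out = 24.8 °C

Sum the resistances:
  R'_titanium = ln(0.0508/0.0406)/(2πk) = 0.2241/(2π·19.2) = 0.001858 m·K/W
  R'_expanded polystyrene = ln(0.0796/0.0508)/(2πk) = 0.4491/(2π·0.0280) = 2.553 m·K/W
ΣR = 2.555 m·K/W
ΔT = Q'·ΣR = 6.65 × 2.555 = 16.99 K
Heat flows inward, so T_out = T_in + ΔT = 7.82 + 16.99 = 24.8 °C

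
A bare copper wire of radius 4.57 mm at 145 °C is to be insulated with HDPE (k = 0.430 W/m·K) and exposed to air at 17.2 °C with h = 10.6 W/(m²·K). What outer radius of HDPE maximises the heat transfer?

r_cr = 4.06 cm

For a cylinder, r_cr = k_ins/h = 0.430/10.6 = 0.0406 m = 4.06 cm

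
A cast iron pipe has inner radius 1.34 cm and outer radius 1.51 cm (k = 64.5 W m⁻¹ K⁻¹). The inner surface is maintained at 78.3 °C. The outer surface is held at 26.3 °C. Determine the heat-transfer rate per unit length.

Q' = 2πk·ΔT/ln(r₂/r₁) = 2π × 64.5 × 52 / ln(0.0151/0.0134) = 1.76×10^5 W/m

Q' = 176 kW/m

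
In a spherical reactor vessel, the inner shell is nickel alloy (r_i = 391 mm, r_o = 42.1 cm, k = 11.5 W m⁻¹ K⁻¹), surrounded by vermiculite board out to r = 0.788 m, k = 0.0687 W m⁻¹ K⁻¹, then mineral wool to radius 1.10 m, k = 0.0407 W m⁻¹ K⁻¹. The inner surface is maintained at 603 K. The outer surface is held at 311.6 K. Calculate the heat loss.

Q = 147 W

Resistance network (inner→outer):
  R_nickel alloy = (1/0.391 − 1/0.421)/(4πk) = 0.1822/(4π·11.5) = 0.001261 K/W
  R_vermiculite board = (1/0.421 − 1/0.788)/(4πk) = 1.106/(4π·0.0687) = 1.281 K/W
  R_mineral wool = (1/0.788 − 1/1.10)/(4πk) = 0.3599/(4π·0.0407) = 0.7038 K/W
ΣR = 0.001261 + 1.281 + 0.7038 = 1.986 K/W
Q = ΔT/ΣR = (603 K − 311.6 K)/1.986 = 147 W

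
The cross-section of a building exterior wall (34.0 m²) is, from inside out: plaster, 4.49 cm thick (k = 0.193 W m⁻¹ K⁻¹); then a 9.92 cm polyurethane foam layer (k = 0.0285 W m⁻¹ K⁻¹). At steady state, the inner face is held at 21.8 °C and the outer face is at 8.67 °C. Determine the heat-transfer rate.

Q = 120 W

Resistance network (inner→outer):
  R_plaster = L/(kA) = 0.0449/(0.193·34.0) = 0.006842 K/W
  R_polyurethane foam = L/(kA) = 0.0992/(0.0285·34.0) = 0.1024 K/W
ΣR = 0.006842 + 0.1024 = 0.1092 K/W
Q = ΔT/ΣR = (21.8 °C − 8.67 °C)/0.1092 = 120 W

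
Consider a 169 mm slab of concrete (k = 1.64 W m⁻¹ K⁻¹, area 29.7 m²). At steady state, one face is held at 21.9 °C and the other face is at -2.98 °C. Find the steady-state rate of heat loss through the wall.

Q = 7170 W

Q = kA·ΔT/L = 1.64 × 29.7 × |21.9 °C − -2.98 °C| / 0.169 = 7170 W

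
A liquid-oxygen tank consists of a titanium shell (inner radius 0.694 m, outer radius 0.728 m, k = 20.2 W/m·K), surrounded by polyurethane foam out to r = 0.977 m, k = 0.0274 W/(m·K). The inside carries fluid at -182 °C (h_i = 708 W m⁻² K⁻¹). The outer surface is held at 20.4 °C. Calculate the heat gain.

Resistance network (inner→outer):
  R_conv,in = 1/(4πr²h) = 1/(4π·0.694²·708) = 2.334×10^-4 K/W
  R_titanium = (1/0.694 − 1/0.728)/(4πk) = 0.06730/(4π·20.2) = 2.651×10^-4 K/W
  R_polyurethane foam = (1/0.728 − 1/0.977)/(4πk) = 0.3501/(4π·0.0274) = 1.017 K/W
ΣR = 2.334×10^-4 + 2.651×10^-4 + 1.017 = 1.017 K/W
Q = ΔT/ΣR = (-182 °C − 20.4 °C)/1.017 = -199 W
(Negative Q ⇒ heat flows inward; heat gain = 199 W.)

Q = 199 W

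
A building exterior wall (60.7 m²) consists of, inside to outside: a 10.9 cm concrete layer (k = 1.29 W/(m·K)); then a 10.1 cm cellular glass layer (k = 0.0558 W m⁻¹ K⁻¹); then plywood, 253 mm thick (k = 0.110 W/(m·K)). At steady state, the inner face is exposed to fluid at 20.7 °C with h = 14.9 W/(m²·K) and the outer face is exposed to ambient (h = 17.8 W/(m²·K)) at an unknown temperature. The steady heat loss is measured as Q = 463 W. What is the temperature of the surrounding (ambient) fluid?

T_out = -12.2 °C

Series resistances:
  R_conv,in = 1/(hA) = 1/(14.9·60.7) = 0.001106 K/W
  R_concrete = L/(kA) = 0.109/(1.29·60.7) = 0.001392 K/W
  R_cellular glass = L/(kA) = 0.101/(0.0558·60.7) = 0.02982 K/W
  R_plywood = L/(kA) = 0.253/(0.110·60.7) = 0.03789 K/W
  R_conv,out = 1/(hA) = 1/(17.8·60.7) = 9.255×10^-4 K/W
ΣR = 0.07113 K/W
ΔT = Q·ΣR = 463 × 0.07113 = 32.93 K
Heat flows outward, so T_out = T_in − ΔT = 20.7 − 32.93 = -12.2 °C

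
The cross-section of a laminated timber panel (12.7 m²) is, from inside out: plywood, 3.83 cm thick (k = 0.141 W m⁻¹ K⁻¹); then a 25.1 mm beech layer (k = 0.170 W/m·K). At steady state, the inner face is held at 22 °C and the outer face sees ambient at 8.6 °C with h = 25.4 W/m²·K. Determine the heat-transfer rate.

Q = 371 W

Treat each layer as a resistance in series:
  R_plywood = L/(kA) = 0.0383/(0.141·12.7) = 0.02139 K/W
  R_beech = L/(kA) = 0.0251/(0.170·12.7) = 0.01163 K/W
  R_conv,out = 1/(hA) = 1/(25.4·12.7) = 0.003100 K/W
ΣR = 0.02139 + 0.01163 + 0.003100 = 0.03612 K/W
Q = ΔT/ΣR = (22 °C − 8.6 °C)/0.03612 = 371 W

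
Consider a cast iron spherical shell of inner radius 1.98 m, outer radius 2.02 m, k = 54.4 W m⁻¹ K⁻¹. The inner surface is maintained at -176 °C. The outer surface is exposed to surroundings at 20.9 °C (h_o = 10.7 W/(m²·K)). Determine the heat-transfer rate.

Treat each layer as a resistance in series:
  R_cast iron = (1/1.98 − 1/2.02)/(4πk) = 0.01000/(4π·54.4) = 1.463×10^-5 K/W
  R_conv,out = 1/(4πr²h) = 1/(4π·2.02²·10.7) = 0.001823 K/W
ΣR = 1.463×10^-5 + 0.001823 = 0.001838 K/W
Q = ΔT/ΣR = (-176 °C − 20.9 °C)/0.001838 = -1.07×10^5 W
(Negative Q ⇒ heat flows inward; heat gain = 1.07×10^5 W.)

Q = 107 kW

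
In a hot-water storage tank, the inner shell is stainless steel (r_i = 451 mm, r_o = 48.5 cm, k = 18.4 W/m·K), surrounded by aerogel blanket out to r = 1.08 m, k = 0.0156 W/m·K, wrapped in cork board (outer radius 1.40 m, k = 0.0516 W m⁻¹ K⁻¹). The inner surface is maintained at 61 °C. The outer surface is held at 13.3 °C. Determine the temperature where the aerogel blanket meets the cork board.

Series thermal resistances, inner to outer:
  R_stainless steel = (1/0.451 − 1/0.485)/(4πk) = 0.1554/(4π·18.4) = 6.723×10^-4 K/W
  R_aerogel blanket = (1/0.485 − 1/1.08)/(4πk) = 1.136/(4π·0.0156) = 5.795 K/W
  R_cork board = (1/1.08 − 1/1.40)/(4πk) = 0.2116/(4π·0.0516) = 0.3264 K/W
ΣR = 6.723×10^-4 + 5.795 + 0.3264 = 6.122 K/W
Q = ΔT/ΣR = (61 °C − 13.3 °C)/6.122 = 7.792 W
From the inner boundary to the aerogel blanket/cork board interface, ΣR_partial = 5.796 K/W.
T_interface = T_in − Q·ΣR_partial = 61 °C − (7.792)(5.796) = 15.8 °C

T = 15.8 °C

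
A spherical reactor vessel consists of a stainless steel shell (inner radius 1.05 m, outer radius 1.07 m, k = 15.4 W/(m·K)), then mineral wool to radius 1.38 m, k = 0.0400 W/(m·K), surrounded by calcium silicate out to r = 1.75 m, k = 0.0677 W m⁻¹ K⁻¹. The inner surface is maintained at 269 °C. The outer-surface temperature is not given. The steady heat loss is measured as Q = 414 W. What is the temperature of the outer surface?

Series resistances:
  R_stainless steel = (1/1.05 − 1/1.07)/(4πk) = 0.01780/(4π·15.4) = 9.199×10^-5 K/W
  R_mineral wool = (1/1.07 − 1/1.38)/(4πk) = 0.2099/(4π·0.0400) = 0.4177 K/W
  R_calcium silicate = (1/1.38 − 1/1.75)/(4πk) = 0.1532/(4π·0.0677) = 0.1801 K/W
ΣR = 0.5978 K/W
ΔT = Q·ΣR = 414 × 0.5978 = 247.5 K
Heat flows outward, so T_out = T_in − ΔT = 269 − 247.5 = 21.5 °C

T_out = 21.5 °C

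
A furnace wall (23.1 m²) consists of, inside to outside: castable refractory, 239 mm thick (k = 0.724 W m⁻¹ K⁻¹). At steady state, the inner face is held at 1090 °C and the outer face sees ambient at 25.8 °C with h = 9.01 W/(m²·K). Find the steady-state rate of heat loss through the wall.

Q = 55.7 kW

Treat each layer as a resistance in series:
  R_castable refractory = L/(kA) = 0.239/(0.724·23.1) = 0.01429 K/W
  R_conv,out = 1/(hA) = 1/(9.01·23.1) = 0.004805 K/W
ΣR = 0.01429 + 0.004805 = 0.01910 K/W
Q = ΔT/ΣR = (1090 °C − 25.8 °C)/0.01910 = 55700 W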